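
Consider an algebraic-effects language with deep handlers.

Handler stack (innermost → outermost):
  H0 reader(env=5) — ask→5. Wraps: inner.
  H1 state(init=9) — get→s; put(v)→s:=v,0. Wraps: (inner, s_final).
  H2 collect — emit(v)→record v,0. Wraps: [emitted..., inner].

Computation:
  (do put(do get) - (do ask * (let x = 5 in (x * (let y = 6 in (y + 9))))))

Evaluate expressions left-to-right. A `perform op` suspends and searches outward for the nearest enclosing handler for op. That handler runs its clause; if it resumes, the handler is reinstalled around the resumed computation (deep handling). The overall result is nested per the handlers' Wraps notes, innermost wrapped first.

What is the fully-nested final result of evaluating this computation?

Working:
get @ H1 ⇒ 9
put(9) @ H1 ⇒ s:=9
ask @ H0 ⇒ 5
H0 returns -375
H1 returns (-375, 9)
H2 returns [(-375, 9)]
= [(-375, 9)]

Answer: [(-375, 9)]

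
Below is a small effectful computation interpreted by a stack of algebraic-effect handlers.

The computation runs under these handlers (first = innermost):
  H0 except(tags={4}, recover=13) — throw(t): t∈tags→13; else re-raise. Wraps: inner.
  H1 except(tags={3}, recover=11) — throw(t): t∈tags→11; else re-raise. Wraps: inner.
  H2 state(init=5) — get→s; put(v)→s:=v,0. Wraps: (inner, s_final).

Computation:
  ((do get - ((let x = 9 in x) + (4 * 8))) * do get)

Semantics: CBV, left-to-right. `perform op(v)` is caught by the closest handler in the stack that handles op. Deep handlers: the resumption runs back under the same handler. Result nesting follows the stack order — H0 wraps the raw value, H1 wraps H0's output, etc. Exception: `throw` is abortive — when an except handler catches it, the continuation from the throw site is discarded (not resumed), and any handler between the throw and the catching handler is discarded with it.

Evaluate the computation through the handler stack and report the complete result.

Answer: (-180, 5)

Working:
get @ H2 ⇒ 5
get @ H2 ⇒ 5
H0 returns -180
H1 returns -180
H2 returns (-180, 5)
= (-180, 5)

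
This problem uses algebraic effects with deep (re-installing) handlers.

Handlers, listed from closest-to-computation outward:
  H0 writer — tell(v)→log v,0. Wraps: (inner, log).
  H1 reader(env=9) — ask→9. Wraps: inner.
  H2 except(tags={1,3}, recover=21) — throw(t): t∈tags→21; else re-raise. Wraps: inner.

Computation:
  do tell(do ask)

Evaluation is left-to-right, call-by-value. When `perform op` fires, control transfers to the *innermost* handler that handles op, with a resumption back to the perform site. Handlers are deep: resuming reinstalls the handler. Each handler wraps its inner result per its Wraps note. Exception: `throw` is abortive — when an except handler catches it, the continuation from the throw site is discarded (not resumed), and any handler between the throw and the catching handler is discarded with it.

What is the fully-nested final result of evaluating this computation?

Working:
ask @ H1 ⇒ 9
tell(9) @ H0 ⇒ log+=9
H0 returns (0, (9))
H1 returns (0, (9))
H2 returns (0, (9))
= (0, (9))

Answer: (0, (9))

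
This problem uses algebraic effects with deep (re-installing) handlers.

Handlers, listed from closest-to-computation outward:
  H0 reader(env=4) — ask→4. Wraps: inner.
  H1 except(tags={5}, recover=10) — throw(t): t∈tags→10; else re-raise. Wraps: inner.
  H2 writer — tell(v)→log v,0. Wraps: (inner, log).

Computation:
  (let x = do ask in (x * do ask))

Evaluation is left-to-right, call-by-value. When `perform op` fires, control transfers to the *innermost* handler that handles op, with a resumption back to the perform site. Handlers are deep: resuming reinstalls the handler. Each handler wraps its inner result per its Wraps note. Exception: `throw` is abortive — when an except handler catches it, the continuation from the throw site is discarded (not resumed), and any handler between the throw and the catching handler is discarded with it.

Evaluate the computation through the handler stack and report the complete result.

Working:
ask @ H0 ⇒ 4
ask @ H0 ⇒ 4
H0 returns 16
H1 returns 16
H2 returns (16, ())
= (16, ())

Answer: (16, ())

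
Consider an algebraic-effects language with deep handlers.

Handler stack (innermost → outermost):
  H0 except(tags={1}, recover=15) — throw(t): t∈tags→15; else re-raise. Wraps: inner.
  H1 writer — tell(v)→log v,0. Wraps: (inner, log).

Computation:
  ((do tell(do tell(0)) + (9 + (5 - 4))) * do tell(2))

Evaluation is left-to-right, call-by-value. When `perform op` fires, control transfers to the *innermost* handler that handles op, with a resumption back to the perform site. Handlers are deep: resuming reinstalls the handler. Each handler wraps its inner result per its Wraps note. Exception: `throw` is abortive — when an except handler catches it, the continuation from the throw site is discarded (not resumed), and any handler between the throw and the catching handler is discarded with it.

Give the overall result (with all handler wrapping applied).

Evaluation trace:
tell(0) @ H1 ⇒ log+=0
tell(0) @ H1 ⇒ log+=0
tell(2) @ H1 ⇒ log+=2
H0 returns 0
H1 returns (0, (0, 0, 2))
= (0, (0, 0, 2))

Answer: (0, (0, 0, 2))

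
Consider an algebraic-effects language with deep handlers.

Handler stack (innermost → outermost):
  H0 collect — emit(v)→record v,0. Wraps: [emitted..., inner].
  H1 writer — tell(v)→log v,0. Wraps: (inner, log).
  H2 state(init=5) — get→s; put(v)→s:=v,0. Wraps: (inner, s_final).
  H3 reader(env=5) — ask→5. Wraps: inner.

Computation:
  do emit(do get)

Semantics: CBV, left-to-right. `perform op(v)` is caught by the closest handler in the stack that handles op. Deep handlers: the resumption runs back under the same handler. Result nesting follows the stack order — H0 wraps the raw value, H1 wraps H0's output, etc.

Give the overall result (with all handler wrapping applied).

Evaluation trace:
get @ H2 ⇒ 5
emit(5) @ H0 ⇒ out+=5
H0 returns [5, 0]
H1 returns ([5, 0], ())
H2 returns (([5, 0], ()), 5)
H3 returns (([5, 0], ()), 5)
= (([5, 0], ()), 5)

Answer: (([5, 0], ()), 5)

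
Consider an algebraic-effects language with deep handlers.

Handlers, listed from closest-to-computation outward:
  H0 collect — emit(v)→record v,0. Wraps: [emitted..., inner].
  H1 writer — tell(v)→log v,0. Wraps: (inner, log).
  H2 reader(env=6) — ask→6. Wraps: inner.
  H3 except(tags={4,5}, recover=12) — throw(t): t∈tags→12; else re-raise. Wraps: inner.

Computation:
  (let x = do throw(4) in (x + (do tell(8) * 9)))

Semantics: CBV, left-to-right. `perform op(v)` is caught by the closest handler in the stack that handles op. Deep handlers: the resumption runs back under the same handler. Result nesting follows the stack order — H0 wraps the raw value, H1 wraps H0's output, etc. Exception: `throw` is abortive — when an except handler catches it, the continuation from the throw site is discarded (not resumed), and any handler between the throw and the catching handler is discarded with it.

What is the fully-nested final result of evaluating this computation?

Answer: 12

Step-by-step:
throw(4) @ H3 caught ⇒ 12
= 12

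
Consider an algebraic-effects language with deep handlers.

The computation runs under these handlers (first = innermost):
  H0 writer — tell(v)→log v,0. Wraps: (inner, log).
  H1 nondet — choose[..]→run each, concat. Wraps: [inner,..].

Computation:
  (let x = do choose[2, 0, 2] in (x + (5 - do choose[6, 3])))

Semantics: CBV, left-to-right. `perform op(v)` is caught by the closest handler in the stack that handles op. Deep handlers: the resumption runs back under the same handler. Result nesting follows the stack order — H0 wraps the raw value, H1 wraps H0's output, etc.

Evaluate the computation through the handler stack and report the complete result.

Answer: [(1, ()), (4, ()), (-1, ()), (2, ()), (1, ()), (4, ())]

Working:
choose[2, 0, 2] @ H1
  branch[0] choose=2:
    choose[6, 3] @ H1
      branch[0] choose=6:
        H0 returns (1, ())
        H1 returns [(1, ())]
      branch[1] choose=3:
        H0 returns (4, ())
        H1 returns [(4, ())]
  branch[1] choose=0:
    choose[6, 3] @ H1
      branch[0] choose=6:
        H0 returns (-1, ())
        H1 returns [(-1, ())]
      branch[1] choose=3:
        H0 returns (2, ())
        H1 returns [(2, ())]
  branch[2] choose=2:
    choose[6, 3] @ H1
      branch[0] choose=6:
        H0 returns (1, ())
        H1 returns [(1, ())]
      branch[1] choose=3:
        H0 returns (4, ())
        H1 returns [(4, ())]
= [(1, ()), (4, ()), (-1, ()), (2, ()), (1, ()), (4, ())]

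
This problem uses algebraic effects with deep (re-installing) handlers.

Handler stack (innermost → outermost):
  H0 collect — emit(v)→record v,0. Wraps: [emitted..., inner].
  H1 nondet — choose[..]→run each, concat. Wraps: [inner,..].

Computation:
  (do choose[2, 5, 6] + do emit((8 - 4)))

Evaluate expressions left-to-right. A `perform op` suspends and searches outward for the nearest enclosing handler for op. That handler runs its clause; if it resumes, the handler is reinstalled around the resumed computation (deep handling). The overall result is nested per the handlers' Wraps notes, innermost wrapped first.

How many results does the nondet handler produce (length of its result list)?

Answer: 3

Step-by-step:
choose[2, 5, 6] @ H1
  branch[0] choose=2:
    emit(4) @ H0 ⇒ out+=4
    H0 returns [4, 2]
    H1 returns [[4, 2]]
  branch[1] choose=5:
    emit(4) @ H0 ⇒ out+=4
    H0 returns [4, 5]
    H1 returns [[4, 5]]
  branch[2] choose=6:
    emit(4) @ H0 ⇒ out+=4
    H0 returns [4, 6]
    H1 returns [[4, 6]]
= [[4, 2], [4, 5], [4, 6]]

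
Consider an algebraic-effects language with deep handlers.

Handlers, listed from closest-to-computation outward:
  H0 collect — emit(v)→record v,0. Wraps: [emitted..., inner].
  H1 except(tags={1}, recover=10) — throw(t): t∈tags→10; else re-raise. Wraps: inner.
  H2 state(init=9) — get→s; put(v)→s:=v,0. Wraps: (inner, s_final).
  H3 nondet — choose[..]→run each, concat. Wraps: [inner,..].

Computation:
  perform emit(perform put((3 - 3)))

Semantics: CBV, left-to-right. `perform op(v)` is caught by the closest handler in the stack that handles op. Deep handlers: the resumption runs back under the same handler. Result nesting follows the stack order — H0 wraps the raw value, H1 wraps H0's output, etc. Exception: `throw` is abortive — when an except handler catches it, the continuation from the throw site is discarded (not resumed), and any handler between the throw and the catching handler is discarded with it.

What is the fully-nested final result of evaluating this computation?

Answer: [([0, 0], 0)]

Evaluation trace:
put(0) @ H2 ⇒ s:=0
emit(0) @ H0 ⇒ out+=0
H0 returns [0, 0]
H1 returns [0, 0]
H2 returns ([0, 0], 0)
H3 returns [([0, 0], 0)]
= [([0, 0], 0)]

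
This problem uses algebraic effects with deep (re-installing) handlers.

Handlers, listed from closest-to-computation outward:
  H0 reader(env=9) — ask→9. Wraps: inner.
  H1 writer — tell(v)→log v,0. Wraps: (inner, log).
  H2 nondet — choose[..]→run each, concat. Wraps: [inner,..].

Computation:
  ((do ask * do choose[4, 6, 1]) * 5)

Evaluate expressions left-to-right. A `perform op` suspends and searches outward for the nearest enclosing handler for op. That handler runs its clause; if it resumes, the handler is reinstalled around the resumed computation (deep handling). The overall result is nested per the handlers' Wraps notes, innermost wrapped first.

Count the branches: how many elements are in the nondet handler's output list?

Working:
ask @ H0 ⇒ 9
choose[4, 6, 1] @ H2
  branch[0] choose=4:
    H0 returns 180
    H1 returns (180, ())
    H2 returns [(180, ())]
  branch[1] choose=6:
    H0 returns 270
    H1 returns (270, ())
    H2 returns [(270, ())]
  branch[2] choose=1:
    H0 returns 45
    H1 returns (45, ())
    H2 returns [(45, ())]
= [(180, ()), (270, ()), (45, ())]

Answer: 3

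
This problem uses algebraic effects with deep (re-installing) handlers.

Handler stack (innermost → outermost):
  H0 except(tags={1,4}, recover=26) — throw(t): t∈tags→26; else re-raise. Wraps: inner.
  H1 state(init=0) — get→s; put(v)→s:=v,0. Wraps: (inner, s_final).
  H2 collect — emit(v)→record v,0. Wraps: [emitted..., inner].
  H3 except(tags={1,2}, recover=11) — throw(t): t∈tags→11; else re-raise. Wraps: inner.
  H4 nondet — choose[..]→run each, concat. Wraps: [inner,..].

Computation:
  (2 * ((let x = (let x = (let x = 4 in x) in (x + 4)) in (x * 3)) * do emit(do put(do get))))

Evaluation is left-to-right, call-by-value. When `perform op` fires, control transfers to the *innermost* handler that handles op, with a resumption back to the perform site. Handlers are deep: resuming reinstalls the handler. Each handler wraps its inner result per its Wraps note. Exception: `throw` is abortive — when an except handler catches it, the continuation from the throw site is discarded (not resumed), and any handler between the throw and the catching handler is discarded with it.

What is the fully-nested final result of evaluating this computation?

Answer: [[0, (0, 0)]]

Working:
get @ H1 ⇒ 0
put(0) @ H1 ⇒ s:=0
emit(0) @ H2 ⇒ out+=0
H0 returns 0
H1 returns (0, 0)
H2 returns [0, (0, 0)]
H3 returns [0, (0, 0)]
H4 returns [[0, (0, 0)]]
= [[0, (0, 0)]]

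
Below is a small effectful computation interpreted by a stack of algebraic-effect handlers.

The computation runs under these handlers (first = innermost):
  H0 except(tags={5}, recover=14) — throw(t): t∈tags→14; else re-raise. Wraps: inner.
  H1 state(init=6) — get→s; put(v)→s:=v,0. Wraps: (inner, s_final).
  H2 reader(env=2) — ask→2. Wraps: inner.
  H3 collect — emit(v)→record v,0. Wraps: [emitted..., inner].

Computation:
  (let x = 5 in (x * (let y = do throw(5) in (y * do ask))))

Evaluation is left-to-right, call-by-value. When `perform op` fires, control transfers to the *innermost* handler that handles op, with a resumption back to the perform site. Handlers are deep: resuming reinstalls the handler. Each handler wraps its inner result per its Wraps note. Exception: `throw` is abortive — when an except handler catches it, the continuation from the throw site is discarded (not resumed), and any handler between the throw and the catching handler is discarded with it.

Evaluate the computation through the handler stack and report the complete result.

Working:
throw(5) @ H0 caught ⇒ 14
H1 returns (14, 6)
H2 returns (14, 6)
H3 returns [(14, 6)]
= [(14, 6)]

Answer: [(14, 6)]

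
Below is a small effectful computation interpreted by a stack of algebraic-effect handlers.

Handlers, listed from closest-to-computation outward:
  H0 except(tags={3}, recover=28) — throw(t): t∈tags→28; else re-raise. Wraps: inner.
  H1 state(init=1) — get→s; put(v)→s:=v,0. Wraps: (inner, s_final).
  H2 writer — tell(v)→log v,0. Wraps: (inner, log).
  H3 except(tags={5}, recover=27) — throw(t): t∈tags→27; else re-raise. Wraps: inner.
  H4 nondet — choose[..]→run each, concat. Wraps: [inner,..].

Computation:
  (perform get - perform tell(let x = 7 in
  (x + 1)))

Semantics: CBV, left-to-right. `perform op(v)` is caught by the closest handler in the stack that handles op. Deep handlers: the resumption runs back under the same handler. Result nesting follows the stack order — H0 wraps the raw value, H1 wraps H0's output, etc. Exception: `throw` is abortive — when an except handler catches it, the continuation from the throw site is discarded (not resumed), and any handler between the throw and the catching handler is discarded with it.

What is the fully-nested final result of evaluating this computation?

Answer: [((1, 1), (8))]

Evaluation trace:
get @ H1 ⇒ 1
tell(8) @ H2 ⇒ log+=8
H0 returns 1
H1 returns (1, 1)
H2 returns ((1, 1), (8))
H3 returns ((1, 1), (8))
H4 returns [((1, 1), (8))]
= [((1, 1), (8))]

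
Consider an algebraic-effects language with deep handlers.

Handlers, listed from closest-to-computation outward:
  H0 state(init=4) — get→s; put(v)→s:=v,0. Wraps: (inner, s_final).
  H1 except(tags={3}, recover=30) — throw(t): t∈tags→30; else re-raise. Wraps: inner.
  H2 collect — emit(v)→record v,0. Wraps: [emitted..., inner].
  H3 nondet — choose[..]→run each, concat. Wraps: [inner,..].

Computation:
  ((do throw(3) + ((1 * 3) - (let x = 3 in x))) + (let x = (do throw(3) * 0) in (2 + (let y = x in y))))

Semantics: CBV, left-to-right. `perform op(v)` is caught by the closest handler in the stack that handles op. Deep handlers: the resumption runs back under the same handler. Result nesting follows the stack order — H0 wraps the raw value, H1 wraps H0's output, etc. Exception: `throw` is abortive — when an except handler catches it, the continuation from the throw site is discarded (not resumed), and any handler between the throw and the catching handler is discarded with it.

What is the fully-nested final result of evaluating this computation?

Answer: [[30]]

Evaluation trace:
throw(3) @ H1 caught ⇒ 30
H2 returns [30]
H3 returns [[30]]
= [[30]]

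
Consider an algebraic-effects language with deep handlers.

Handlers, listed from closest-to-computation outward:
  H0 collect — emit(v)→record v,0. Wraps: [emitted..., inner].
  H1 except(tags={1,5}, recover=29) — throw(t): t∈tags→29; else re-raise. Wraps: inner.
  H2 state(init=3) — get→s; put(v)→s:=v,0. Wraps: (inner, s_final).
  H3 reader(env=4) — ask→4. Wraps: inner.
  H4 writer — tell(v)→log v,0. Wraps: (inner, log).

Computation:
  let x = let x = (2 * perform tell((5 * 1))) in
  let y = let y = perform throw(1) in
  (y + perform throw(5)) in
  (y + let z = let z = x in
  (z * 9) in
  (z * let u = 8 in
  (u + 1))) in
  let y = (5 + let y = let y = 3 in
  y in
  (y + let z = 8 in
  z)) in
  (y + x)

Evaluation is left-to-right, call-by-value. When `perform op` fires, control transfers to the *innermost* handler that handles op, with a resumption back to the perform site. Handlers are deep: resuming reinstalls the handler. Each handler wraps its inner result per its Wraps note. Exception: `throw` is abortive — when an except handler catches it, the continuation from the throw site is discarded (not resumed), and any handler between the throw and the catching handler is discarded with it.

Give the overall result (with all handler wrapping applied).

Answer: ((29, 3), (5))

Step-by-step:
tell(5) @ H4 ⇒ log+=5
throw(1) @ H1 caught ⇒ 29
H2 returns (29, 3)
H3 returns (29, 3)
H4 returns ((29, 3), (5))
= ((29, 3), (5))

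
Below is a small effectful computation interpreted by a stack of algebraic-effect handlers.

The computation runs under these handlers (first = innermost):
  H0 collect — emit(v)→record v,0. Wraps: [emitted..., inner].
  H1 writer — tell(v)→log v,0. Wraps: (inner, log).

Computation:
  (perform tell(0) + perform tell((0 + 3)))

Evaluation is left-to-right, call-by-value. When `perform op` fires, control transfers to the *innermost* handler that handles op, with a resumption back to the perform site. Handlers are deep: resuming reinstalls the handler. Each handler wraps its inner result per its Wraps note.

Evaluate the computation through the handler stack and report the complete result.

Step-by-step:
tell(0) @ H1 ⇒ log+=0
tell(3) @ H1 ⇒ log+=3
H0 returns [0]
H1 returns ([0], (0, 3))
= ([0], (0, 3))

Answer: ([0], (0, 3))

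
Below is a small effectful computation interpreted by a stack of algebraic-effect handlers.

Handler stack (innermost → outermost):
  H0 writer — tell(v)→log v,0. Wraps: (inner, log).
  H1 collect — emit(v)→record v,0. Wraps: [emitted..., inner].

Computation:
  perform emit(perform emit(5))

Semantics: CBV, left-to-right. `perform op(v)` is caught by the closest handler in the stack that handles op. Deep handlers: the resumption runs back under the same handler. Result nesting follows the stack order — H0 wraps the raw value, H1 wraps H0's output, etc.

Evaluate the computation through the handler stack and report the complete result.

Step-by-step:
emit(5) @ H1 ⇒ out+=5
emit(0) @ H1 ⇒ out+=0
H0 returns (0, ())
H1 returns [5, 0, (0, ())]
= [5, 0, (0, ())]

Answer: [5, 0, (0, ())]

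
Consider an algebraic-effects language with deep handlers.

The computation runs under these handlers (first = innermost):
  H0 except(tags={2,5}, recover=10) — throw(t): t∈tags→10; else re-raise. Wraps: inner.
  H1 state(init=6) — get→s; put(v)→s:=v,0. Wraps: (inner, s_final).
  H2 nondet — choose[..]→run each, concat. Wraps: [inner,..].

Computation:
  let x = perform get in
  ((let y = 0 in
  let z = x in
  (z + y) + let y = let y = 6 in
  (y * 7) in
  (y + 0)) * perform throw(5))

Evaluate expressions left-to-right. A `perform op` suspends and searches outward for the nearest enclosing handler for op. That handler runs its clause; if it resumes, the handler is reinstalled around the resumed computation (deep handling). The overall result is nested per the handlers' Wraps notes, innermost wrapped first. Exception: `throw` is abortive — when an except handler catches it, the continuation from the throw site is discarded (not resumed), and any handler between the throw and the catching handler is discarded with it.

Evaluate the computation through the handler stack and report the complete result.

Answer: [(10, 6)]

Working:
get @ H1 ⇒ 6
throw(5) @ H0 caught ⇒ 10
H1 returns (10, 6)
H2 returns [(10, 6)]
= [(10, 6)]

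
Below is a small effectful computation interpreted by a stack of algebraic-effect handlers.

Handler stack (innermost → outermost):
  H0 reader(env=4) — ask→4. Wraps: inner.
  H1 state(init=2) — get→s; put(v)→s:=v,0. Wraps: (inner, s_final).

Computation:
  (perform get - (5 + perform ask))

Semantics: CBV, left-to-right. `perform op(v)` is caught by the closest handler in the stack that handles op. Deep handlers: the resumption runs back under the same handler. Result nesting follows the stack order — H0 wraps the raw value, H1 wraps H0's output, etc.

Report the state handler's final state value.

Evaluation trace:
get @ H1 ⇒ 2
ask @ H0 ⇒ 4
H0 returns -7
H1 returns (-7, 2)
= (-7, 2)

Answer: 2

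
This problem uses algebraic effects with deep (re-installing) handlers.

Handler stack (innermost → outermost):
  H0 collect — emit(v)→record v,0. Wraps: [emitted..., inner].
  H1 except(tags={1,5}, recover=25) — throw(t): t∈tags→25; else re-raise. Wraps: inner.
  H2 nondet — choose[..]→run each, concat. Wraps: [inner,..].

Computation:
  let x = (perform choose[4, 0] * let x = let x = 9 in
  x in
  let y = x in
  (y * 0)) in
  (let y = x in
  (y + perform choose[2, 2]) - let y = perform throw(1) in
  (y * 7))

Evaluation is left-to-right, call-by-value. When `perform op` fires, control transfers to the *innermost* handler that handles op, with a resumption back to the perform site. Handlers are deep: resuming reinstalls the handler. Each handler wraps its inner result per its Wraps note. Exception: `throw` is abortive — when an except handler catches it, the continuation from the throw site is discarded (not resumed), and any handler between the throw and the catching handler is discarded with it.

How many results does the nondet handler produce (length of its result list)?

Evaluation trace:
choose[4, 0] @ H2
  branch[0] choose=4:
    choose[2, 2] @ H2
      branch[0] choose=2:
        throw(1) @ H1 caught ⇒ 25
        H2 returns [25]
      branch[1] choose=2:
        throw(1) @ H1 caught ⇒ 25
        H2 returns [25]
  branch[1] choose=0:
    choose[2, 2] @ H2
      branch[0] choose=2:
        throw(1) @ H1 caught ⇒ 25
        H2 returns [25]
      branch[1] choose=2:
        throw(1) @ H1 caught ⇒ 25
        H2 returns [25]
= [25, 25, 25, 25]

Answer: 4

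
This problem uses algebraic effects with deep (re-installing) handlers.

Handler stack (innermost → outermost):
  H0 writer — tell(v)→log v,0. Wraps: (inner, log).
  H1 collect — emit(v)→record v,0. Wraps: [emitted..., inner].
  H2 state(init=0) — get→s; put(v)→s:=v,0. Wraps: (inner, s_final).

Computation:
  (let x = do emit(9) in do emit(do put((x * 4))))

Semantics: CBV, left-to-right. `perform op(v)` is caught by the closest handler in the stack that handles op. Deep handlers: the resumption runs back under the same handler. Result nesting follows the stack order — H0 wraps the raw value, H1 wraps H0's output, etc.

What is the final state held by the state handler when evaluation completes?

Answer: 0

Step-by-step:
emit(9) @ H1 ⇒ out+=9
put(0) @ H2 ⇒ s:=0
emit(0) @ H1 ⇒ out+=0
H0 returns (0, ())
H1 returns [9, 0, (0, ())]
H2 returns ([9, 0, (0, ())], 0)
= ([9, 0, (0, ())], 0)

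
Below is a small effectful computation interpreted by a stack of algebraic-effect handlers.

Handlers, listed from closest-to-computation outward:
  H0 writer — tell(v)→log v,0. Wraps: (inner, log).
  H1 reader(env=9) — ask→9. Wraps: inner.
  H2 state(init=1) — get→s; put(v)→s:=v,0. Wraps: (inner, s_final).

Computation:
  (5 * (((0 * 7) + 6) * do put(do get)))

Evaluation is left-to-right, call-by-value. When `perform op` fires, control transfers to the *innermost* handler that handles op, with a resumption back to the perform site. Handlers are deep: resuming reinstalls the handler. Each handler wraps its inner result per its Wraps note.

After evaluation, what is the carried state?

Answer: 1

Evaluation trace:
get @ H2 ⇒ 1
put(1) @ H2 ⇒ s:=1
H0 returns (0, ())
H1 returns (0, ())
H2 returns ((0, ()), 1)
= ((0, ()), 1)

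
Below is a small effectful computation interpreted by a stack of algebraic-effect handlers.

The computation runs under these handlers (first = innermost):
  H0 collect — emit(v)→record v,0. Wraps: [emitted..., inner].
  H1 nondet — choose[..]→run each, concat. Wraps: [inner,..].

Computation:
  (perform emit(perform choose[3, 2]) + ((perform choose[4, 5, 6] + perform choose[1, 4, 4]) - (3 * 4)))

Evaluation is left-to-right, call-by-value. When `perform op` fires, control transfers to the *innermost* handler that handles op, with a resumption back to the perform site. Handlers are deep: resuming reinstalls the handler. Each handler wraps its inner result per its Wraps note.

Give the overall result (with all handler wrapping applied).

Working:
choose[3, 2] @ H1
  branch[0] choose=3:
    emit(3) @ H0 ⇒ out+=3
    choose[4, 5, 6] @ H1
      branch[0] choose=4:
        choose[1, 4, 4] @ H1
          branch[0] choose=1:
            H0 returns [3, -7]
            H1 returns [[3, -7]]
          branch[1] choose=4:
            H0 returns [3, -4]
            H1 returns [[3, -4]]
          branch[2] choose=4:
            H0 returns [3, -4]
            H1 returns [[3, -4]]
      branch[1] choose=5:
        choose[1, 4, 4] @ H1
          branch[0] choose=1:
            H0 returns [3, -6]
            H1 returns [[3, -6]]
          branch[1] choose=4:
            H0 returns [3, -3]
            H1 returns [[3, -3]]
          branch[2] choose=4:
            H0 returns [3, -3]
            H1 returns [[3, -3]]
      branch[2] choose=6:
        choose[1, 4, 4] @ H1
          branch[0] choose=1:
            H0 returns [3, -5]
            H1 returns [[3, -5]]
          branch[1] choose=4:
            H0 returns [3, -2]
            H1 returns [[3, -2]]
          branch[2] choose=4:
            H0 returns [3, -2]
            H1 returns [[3, -2]]
  branch[1] choose=2:
    emit(2) @ H0 ⇒ out+=2
    choose[4, 5, 6] @ H1
      branch[0] choose=4:
        choose[1, 4, 4] @ H1
          branch[0] choose=1:
            H0 returns [2, -7]
            H1 returns [[2, -7]]
          branch[1] choose=4:
            H0 returns [2, -4]
            H1 returns [[2, -4]]
          branch[2] choose=4:
            H0 returns [2, -4]
            H1 returns [[2, -4]]
      branch[1] choose=5:
        choose[1, 4, 4] @ H1
          branch[0] choose=1:
            H0 returns [2, -6]
            H1 returns [[2, -6]]
          branch[1] choose=4:
            H0 returns [2, -3]
            H1 returns [[2, -3]]
          branch[2] choose=4:
            H0 returns [2, -3]
            H1 returns [[2, -3]]
      branch[2] choose=6:
        choose[1, 4, 4] @ H1
          branch[0] choose=1:
            H0 returns [2, -5]
            H1 returns [[2, -5]]
          branch[1] choose=4:
            H0 returns [2, -2]
            H1 returns [[2, -2]]
          branch[2] choose=4:
            H0 returns [2, -2]
            H1 returns [[2, -2]]
= [[3, -7], [3, -4], [3, -4], [3, -6], [3, -3], [3, -3], [3, -5], [3, -2], [3, -2], [2, -7], [2, -4], [2, -4], [2, -6], [2, -3], [2, -3], [2, -5], [2, -2], [2, -2]]

Answer: [[3, -7], [3, -4], [3, -4], [3, -6], [3, -3], [3, -3], [3, -5], [3, -2], [3, -2], [2, -7], [2, -4], [2, -4], [2, -6], [2, -3], [2, -3], [2, -5], [2, -2], [2, -2]]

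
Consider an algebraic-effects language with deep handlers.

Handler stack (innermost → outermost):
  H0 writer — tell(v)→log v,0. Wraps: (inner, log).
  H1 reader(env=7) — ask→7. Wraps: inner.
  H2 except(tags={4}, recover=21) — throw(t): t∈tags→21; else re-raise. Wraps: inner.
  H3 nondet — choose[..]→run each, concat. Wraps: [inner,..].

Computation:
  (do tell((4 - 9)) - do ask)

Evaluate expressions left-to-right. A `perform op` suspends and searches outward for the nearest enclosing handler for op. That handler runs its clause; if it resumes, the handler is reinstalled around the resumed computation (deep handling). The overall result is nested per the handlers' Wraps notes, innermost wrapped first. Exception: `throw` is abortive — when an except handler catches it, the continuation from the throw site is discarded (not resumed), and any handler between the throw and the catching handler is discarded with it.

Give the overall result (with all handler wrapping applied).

Step-by-step:
tell(-5) @ H0 ⇒ log+=-5
ask @ H1 ⇒ 7
H0 returns (-7, (-5))
H1 returns (-7, (-5))
H2 returns (-7, (-5))
H3 returns [(-7, (-5))]
= [(-7, (-5))]

Answer: [(-7, (-5))]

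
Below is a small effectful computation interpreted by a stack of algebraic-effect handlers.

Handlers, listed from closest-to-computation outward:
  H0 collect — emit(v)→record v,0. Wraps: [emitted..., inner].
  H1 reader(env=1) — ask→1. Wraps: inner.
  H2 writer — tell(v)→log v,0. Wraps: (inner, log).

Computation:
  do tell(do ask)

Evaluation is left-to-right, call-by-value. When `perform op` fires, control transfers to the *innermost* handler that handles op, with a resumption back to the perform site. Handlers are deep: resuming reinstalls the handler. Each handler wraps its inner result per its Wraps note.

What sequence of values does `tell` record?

Working:
ask @ H1 ⇒ 1
tell(1) @ H2 ⇒ log+=1
H0 returns [0]
H1 returns [0]
H2 returns ([0], (1))
= ([0], (1))

Answer: (1)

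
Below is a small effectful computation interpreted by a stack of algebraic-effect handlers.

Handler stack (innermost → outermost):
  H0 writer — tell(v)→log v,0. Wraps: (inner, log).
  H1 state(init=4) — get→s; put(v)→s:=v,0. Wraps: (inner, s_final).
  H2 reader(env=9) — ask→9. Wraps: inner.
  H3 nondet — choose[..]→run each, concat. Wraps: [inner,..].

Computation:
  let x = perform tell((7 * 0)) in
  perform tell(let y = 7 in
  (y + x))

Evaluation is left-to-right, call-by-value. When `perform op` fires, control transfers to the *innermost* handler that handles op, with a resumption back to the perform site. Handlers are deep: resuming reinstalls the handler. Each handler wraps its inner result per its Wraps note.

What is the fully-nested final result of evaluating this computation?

Working:
tell(0) @ H0 ⇒ log+=0
tell(7) @ H0 ⇒ log+=7
H0 returns (0, (0, 7))
H1 returns ((0, (0, 7)), 4)
H2 returns ((0, (0, 7)), 4)
H3 returns [((0, (0, 7)), 4)]
= [((0, (0, 7)), 4)]

Answer: [((0, (0, 7)), 4)]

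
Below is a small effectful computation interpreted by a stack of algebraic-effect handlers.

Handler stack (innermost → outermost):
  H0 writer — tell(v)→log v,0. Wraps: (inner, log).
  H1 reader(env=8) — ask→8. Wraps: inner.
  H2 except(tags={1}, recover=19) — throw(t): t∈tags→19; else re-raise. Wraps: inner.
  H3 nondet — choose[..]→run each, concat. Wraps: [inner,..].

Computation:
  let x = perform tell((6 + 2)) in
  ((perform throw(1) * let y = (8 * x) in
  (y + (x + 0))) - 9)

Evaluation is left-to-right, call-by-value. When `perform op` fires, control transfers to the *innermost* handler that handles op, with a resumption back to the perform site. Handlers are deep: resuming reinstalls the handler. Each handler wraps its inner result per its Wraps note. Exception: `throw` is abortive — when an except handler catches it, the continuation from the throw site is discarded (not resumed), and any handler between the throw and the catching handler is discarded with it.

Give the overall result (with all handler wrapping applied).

Answer: [19]

Working:
tell(8) @ H0 ⇒ log+=8
throw(1) @ H2 caught ⇒ 19
H3 returns [19]
= [19]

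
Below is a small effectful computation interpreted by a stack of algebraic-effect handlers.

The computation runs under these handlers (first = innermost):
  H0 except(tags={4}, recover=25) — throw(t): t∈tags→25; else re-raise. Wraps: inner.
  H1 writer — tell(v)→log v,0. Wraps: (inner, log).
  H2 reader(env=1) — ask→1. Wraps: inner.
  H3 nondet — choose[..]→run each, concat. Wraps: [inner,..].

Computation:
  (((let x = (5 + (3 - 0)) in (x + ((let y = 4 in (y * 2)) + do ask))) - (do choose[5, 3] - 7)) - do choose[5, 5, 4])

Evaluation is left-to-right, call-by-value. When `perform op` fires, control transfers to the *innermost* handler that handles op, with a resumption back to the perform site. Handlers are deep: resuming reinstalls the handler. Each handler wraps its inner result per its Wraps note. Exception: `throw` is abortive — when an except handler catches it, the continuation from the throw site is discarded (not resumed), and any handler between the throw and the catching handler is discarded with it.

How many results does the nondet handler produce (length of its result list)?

Step-by-step:
ask @ H2 ⇒ 1
choose[5, 3] @ H3
  branch[0] choose=5:
    choose[5, 5, 4] @ H3
      branch[0] choose=5:
        H0 returns 14
        H1 returns (14, ())
        H2 returns (14, ())
        H3 returns [(14, ())]
      branch[1] choose=5:
        H0 returns 14
        H1 returns (14, ())
        H2 returns (14, ())
        H3 returns [(14, ())]
      branch[2] choose=4:
        H0 returns 15
        H1 returns (15, ())
        H2 returns (15, ())
        H3 returns [(15, ())]
  branch[1] choose=3:
    choose[5, 5, 4] @ H3
      branch[0] choose=5:
        H0 returns 16
        H1 returns (16, ())
        H2 returns (16, ())
        H3 returns [(16, ())]
      branch[1] choose=5:
        H0 returns 16
        H1 returns (16, ())
        H2 returns (16, ())
        H3 returns [(16, ())]
      branch[2] choose=4:
        H0 returns 17
        H1 returns (17, ())
        H2 returns (17, ())
        H3 returns [(17, ())]
= [(14, ()), (14, ()), (15, ()), (16, ()), (16, ()), (17, ())]

Answer: 6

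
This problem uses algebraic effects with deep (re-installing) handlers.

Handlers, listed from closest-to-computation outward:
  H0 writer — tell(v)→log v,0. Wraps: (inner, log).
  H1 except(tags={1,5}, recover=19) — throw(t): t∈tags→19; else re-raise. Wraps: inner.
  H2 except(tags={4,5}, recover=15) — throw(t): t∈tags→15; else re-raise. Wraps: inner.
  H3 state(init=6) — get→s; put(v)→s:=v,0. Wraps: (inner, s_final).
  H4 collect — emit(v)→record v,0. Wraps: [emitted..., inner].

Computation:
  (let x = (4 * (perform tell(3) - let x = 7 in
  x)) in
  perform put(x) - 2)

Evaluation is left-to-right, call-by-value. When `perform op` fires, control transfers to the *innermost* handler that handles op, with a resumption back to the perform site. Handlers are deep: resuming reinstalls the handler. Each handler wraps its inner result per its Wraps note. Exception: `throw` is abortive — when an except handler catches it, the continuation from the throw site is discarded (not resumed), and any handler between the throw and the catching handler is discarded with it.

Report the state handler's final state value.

Answer: -28

Step-by-step:
tell(3) @ H0 ⇒ log+=3
put(-28) @ H3 ⇒ s:=-28
H0 returns (-2, (3))
H1 returns (-2, (3))
H2 returns (-2, (3))
H3 returns ((-2, (3)), -28)
H4 returns [((-2, (3)), -28)]
= [((-2, (3)), -28)]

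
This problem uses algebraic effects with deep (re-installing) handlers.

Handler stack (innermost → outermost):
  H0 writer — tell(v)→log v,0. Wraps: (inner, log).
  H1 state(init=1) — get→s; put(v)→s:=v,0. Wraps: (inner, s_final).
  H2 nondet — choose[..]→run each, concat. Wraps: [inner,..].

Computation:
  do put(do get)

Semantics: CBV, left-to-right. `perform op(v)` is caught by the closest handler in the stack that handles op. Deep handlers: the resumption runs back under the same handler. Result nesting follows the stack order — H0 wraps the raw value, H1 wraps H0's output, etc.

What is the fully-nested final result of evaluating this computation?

Answer: [((0, ()), 1)]

Step-by-step:
get @ H1 ⇒ 1
put(1) @ H1 ⇒ s:=1
H0 returns (0, ())
H1 returns ((0, ()), 1)
H2 returns [((0, ()), 1)]
= [((0, ()), 1)]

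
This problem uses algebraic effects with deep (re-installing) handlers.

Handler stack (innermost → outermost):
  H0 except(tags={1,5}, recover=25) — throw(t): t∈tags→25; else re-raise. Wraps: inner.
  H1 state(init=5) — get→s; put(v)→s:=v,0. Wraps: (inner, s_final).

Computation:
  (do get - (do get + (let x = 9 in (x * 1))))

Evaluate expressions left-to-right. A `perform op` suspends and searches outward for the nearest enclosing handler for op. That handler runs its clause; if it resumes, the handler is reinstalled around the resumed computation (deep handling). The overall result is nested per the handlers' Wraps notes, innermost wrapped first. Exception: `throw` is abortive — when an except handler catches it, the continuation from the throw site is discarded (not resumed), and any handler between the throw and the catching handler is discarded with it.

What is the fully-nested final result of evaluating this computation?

Step-by-step:
get @ H1 ⇒ 5
get @ H1 ⇒ 5
H0 returns -9
H1 returns (-9, 5)
= (-9, 5)

Answer: (-9, 5)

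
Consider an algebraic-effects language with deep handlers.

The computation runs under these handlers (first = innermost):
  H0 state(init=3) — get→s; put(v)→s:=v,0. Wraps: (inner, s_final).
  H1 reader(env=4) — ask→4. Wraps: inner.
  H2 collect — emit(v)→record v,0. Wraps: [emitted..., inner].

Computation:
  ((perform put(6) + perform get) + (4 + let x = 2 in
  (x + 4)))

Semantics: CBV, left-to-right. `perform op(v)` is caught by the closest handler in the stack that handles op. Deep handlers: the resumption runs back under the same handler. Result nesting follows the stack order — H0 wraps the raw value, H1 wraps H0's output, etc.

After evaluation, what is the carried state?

Working:
put(6) @ H0 ⇒ s:=6
get @ H0 ⇒ 6
H0 returns (16, 6)
H1 returns (16, 6)
H2 returns [(16, 6)]
= [(16, 6)]

Answer: 6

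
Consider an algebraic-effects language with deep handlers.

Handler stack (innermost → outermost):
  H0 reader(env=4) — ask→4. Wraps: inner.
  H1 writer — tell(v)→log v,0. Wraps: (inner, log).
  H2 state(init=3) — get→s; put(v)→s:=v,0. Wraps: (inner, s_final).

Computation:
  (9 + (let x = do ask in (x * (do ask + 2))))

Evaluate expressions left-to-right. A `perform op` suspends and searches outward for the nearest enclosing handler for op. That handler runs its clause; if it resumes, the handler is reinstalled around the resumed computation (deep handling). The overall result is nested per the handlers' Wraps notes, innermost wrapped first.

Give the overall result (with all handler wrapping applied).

Answer: ((33, ()), 3)

Working:
ask @ H0 ⇒ 4
ask @ H0 ⇒ 4
H0 returns 33
H1 returns (33, ())
H2 returns ((33, ()), 3)
= ((33, ()), 3)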